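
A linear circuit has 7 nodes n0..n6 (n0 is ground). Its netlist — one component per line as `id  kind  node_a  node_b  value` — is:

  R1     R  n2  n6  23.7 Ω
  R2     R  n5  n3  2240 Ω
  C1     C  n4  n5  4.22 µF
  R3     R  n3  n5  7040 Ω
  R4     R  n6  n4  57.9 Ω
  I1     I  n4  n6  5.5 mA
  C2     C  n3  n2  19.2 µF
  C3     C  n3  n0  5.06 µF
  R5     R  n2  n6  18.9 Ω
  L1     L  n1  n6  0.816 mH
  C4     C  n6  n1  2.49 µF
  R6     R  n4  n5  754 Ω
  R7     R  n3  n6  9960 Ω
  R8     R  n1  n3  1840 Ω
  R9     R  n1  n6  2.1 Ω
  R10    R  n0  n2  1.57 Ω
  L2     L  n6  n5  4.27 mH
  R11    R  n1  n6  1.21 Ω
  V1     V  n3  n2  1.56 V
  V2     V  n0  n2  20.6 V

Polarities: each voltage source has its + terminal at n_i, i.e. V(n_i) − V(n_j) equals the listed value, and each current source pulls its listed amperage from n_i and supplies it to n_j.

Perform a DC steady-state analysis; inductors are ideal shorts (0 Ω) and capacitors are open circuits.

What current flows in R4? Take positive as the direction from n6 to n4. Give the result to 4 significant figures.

MNA unknowns: 6 node voltages V₁..V_6 plus 4 source currents (L1, L2, V1, V2)
R1: Y=0.04219 on G[2,6]
R2: Y=0.0004464 on G[5,3]
C1: Y=0.000 on G[4,5]
R3: Y=0.0001420 on G[3,5]
R4: Y=0.01727 on G[6,4]
I1: z[4]−=0.0055, z[6]+=0.0055
C2: Y=0.000 on G[3,2]
C3: Y=0.000 on G[3,0]
R5: Y=0.05291 on G[2,6]
L1: row V1−V6=0, i_L1 at 1,6
C4: Y=0.000 on G[6,1]
R6: Y=0.001326 on G[4,5]
R7: Y=0.0001004 on G[3,6]
R8: Y=0.0005435 on G[1,3]
R9: Y=0.4762 on G[1,6]
R10: Y=0.6369 on G[0,2]
L2: row V6−V5=0, i_L2 at 6,5
R11: Y=0.8264 on G[1,6]
V1: row V3−V2=1.56, i_V1 at 3,2
V2: row V0−V2=20.6, i_V2 at 0,2
solve → V1=-20.58, V2=-20.60, V3=-19.04, V4=-20.88, V5=-20.58, V6=-20.58
aux → i_L1=0.0008370, i_L2=-0.0005140, i_V1=-0.001898, i_V2=-13.12

0.005108 A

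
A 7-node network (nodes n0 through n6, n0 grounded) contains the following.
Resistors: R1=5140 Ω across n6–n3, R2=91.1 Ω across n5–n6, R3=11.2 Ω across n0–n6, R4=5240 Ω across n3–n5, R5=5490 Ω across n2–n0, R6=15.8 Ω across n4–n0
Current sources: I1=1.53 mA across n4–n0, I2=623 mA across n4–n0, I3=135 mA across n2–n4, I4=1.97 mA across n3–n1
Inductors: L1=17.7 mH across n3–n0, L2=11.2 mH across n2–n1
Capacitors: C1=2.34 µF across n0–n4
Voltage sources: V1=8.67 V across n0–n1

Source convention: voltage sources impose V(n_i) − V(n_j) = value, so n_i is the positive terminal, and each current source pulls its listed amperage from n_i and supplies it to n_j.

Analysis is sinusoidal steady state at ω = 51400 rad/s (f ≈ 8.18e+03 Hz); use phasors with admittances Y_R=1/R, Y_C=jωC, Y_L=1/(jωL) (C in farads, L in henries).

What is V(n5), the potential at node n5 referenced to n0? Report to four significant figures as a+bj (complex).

-0.01179-0.03405j V

Apply KCL at each of the 6 non-ground nodes and solve the resulting linear system.
Node n1: branches {L2, I4, V1} → V_1 = -8.670+0.000j
Node n2: branches {R5, L2, I3} → V_2 = -16.64-75.97j
Node n3: branches {R1, L1, R4, I4} → V_3 = -0.5540-1.600j
Node n4: branches {I1, I2, C1, I3, R6} → V_4 = -1.677+3.187j
Node n5: branches {R2, R4} → V_5 = -0.01179-0.03405j
Node n6: branches {R1, R2, R3} → V_6 = -0.002361-0.006821j
Source currents: i(V1)=0.1300-0.01384j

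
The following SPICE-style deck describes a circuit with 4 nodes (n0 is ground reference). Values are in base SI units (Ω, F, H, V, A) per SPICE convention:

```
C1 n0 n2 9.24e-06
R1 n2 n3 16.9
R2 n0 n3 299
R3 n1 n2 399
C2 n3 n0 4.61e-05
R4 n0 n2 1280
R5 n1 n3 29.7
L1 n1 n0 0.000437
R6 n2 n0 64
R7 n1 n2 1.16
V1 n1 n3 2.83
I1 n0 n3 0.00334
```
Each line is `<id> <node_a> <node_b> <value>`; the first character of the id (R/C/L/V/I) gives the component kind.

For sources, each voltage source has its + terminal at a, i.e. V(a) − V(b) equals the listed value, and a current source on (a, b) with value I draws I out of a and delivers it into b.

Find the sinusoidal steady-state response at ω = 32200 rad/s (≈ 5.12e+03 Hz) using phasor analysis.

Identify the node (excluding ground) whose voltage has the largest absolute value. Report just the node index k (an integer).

Apply KCL at each of the 3 non-ground nodes and solve the resulting linear system.
Node n1: branches {R3, R5, L1, R7, V1} → V_1 = 2.529+0.1358j
Node n2: branches {C1, R1, R3, R4, R6, R7} → V_2 = 2.135-0.5422j
Node n3: branches {R1, R2, C2, R5, V1, I1} → V_3 = -0.3012+0.1358j
Source currents: i(V1)=-0.4454-0.4065j

1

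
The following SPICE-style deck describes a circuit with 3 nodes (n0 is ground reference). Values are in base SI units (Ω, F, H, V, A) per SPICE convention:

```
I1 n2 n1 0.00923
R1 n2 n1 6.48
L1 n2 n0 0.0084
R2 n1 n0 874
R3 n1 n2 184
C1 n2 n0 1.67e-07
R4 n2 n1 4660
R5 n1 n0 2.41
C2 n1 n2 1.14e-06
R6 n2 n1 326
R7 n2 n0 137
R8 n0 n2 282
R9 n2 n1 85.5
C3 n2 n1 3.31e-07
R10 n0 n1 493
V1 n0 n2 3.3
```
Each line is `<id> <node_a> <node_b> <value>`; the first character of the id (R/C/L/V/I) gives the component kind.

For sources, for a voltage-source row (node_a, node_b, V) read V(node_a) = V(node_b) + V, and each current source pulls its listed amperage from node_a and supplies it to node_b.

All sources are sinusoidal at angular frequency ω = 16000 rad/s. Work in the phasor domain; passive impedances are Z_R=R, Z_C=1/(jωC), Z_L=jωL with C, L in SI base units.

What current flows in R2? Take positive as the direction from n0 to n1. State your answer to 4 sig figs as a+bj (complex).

MNA unknowns: 2 node voltages V₁..V_2 plus 1 source current (V1)
I1: z[2]−=0.00923, z[1]+=0.00923
R1: Y=0.1543+0.000j on G[2,1]
L1: Y=0.000-0.007440j on G[2,0]
R2: Y=0.001144+0.000j on G[1,0]
R3: Y=0.005435+0.000j on G[1,2]
C1: Y=0.000+0.002672j on G[2,0]
R4: Y=0.0002146+0.000j on G[2,1]
R5: Y=0.4149+0.000j on G[1,0]
C2: Y=0.000+0.01824j on G[1,2]
R6: Y=0.003067+0.000j on G[2,1]
R7: Y=0.007299+0.000j on G[2,0]
R8: Y=0.003546+0.000j on G[0,2]
R9: Y=0.01170+0.000j on G[2,1]
C3: Y=0.000+0.005296j on G[2,1]
R10: Y=0.002028+0.000j on G[0,1]
V1: row V0−V2=3.3, i_V1 at 0,2
solve → V1=-0.9608-0.09287j, V2=-3.300+0.000j
aux → i_V1=-0.4375-0.02309j

0.001099+0.0001063j A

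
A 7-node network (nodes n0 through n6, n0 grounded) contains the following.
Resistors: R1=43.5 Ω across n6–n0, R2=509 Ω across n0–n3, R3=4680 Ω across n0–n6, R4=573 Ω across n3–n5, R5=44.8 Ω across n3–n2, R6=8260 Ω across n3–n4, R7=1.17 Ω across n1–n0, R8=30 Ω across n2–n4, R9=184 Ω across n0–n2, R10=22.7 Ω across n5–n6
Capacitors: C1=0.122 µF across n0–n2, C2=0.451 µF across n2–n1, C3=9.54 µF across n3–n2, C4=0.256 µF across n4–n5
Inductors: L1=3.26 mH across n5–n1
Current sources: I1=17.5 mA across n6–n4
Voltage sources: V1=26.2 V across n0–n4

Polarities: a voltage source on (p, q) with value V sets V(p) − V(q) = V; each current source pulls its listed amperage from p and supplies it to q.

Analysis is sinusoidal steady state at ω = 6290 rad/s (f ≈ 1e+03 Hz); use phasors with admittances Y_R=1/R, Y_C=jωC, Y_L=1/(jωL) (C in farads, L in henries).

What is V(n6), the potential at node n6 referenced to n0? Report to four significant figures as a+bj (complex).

-0.02300-0.7941j V

MNA unknowns: 6 node voltages V₁..V_6 plus 1 source current (V1)
R1: Y=0.02299+0.000j on G[6,0]
R2: Y=0.001965+0.000j on G[0,3]
C1: Y=0.000+0.0007674j on G[0,2]
R3: Y=0.0002137+0.000j on G[0,6]
R4: Y=0.001745+0.000j on G[3,5]
R5: Y=0.02232+0.000j on G[3,2]
L1: Y=0.000-0.04877j on G[5,1]
I1: z[6]−=0.0175, z[4]+=0.0175
R6: Y=0.0001211+0.000j on G[3,4]
R7: Y=0.8547+0.000j on G[1,0]
C2: Y=0.000+0.002837j on G[2,1]
R8: Y=0.03333+0.000j on G[2,4]
C3: Y=0.000+0.06001j on G[3,2]
C4: Y=0.000+0.001610j on G[4,5]
R9: Y=0.005435+0.000j on G[0,2]
R10: Y=0.04405+0.000j on G[5,6]
V1: row V0−V4=26.2, i_V1 at 0,4
solve → V1=-0.07011-0.09225j, V2=-20.43+1.775j, V3=-20.10+0.6597j, V4=-26.20+0.000j, V5=0.3621-1.212j, V6=-0.02300-0.7941j
aux → i_V1=-0.2124-0.1020j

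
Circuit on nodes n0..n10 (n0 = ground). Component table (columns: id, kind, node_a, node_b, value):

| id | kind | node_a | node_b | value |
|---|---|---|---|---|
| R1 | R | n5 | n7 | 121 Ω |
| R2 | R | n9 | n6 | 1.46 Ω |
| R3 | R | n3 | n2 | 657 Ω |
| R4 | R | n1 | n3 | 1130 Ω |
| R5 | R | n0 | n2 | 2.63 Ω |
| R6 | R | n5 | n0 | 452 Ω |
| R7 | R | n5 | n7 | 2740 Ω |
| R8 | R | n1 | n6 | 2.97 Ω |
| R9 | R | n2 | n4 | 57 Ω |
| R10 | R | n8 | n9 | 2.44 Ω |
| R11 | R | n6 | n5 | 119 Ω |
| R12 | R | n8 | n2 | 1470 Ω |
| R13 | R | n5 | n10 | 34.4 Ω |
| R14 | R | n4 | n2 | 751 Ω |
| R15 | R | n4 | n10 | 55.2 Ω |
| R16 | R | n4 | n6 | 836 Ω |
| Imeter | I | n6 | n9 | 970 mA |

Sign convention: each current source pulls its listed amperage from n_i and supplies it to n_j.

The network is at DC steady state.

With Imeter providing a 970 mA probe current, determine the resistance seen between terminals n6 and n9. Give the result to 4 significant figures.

R_eq = 1.459 Ω

Element admittances at DC:
  Y(R1) = 0.008264 S between n5,n7
  Y(R2) = 0.6849 S between n9,n6
  Y(R3) = 0.001522 S between n3,n2
  Y(R4) = 0.0008850 S between n1,n3
  Y(R5) = 0.3802 S between n0,n2
  Y(R6) = 0.002212 S between n5,n0
  Y(R7) = 0.0003650 S between n5,n7
  Y(R8) = 0.3367 S between n1,n6
  Y(R9) = 0.01754 S between n2,n4
  Y(R10) = 0.4098 S between n8,n9
  Y(R11) = 0.008403 S between n6,n5
  Y(R12) = 0.0006803 S between n8,n2
  Y(R13) = 0.02907 S between n5,n10
  Y(R14) = 0.001332 S between n4,n2
  Y(R15) = 0.01812 S between n4,n10
  Y(R16) = 0.001196 S between n4,n6
  Imeter: injects 0.97 A into n9 (from n6)
Assemble and solve the 10×10 MNA system:
  V(n1)=-0.1494  V(n2)=0.0004312  V(n3)=-0.05464  V(n4)=-0.03195  V(n5)=-0.07411  V(n6)=-0.1496  V(n7)=-0.07411  V(n8)=1.263  V(n9)=1.265  V(n10)=-0.05793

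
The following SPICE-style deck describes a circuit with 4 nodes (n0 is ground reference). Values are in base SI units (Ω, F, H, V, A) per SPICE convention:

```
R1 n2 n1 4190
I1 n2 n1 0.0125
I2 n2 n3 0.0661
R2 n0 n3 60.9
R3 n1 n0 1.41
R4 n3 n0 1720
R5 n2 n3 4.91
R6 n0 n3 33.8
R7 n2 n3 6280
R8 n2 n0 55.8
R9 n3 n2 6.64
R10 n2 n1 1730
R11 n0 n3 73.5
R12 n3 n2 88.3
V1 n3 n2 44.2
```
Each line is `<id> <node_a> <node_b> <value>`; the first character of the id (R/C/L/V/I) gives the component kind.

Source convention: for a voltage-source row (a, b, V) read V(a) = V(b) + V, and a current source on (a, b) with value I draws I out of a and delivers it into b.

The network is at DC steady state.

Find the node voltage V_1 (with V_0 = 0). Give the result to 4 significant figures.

Element admittances at DC:
  Y(R1) = 0.0002387 S between n2,n1
  I1: injects 0.0125 A into n1 (from n2)
  I2: injects 0.0661 A into n3 (from n2)
  Y(R2) = 0.01642 S between n0,n3
  Y(R3) = 0.7092 S between n1,n0
  Y(R4) = 0.0005814 S between n3,n0
  Y(R5) = 0.2037 S between n2,n3
  Y(R6) = 0.02959 S between n0,n3
  Y(R7) = 0.0001592 S between n2,n3
  Y(R8) = 0.01792 S between n2,n0
  Y(R9) = 0.1506 S between n3,n2
  Y(R10) = 0.0005780 S between n2,n1
  Y(R11) = 0.01361 S between n0,n3
  Y(R12) = 0.01133 S between n3,n2
  V1: constraint V(n3)−V(n2) = 44.2
Assemble and solve the 4×4 MNA system:
  V(n1)=-0.02135  V(n2)=-33.87  V(n3)=10.33
  i(V1)=-16.72

-0.02135 V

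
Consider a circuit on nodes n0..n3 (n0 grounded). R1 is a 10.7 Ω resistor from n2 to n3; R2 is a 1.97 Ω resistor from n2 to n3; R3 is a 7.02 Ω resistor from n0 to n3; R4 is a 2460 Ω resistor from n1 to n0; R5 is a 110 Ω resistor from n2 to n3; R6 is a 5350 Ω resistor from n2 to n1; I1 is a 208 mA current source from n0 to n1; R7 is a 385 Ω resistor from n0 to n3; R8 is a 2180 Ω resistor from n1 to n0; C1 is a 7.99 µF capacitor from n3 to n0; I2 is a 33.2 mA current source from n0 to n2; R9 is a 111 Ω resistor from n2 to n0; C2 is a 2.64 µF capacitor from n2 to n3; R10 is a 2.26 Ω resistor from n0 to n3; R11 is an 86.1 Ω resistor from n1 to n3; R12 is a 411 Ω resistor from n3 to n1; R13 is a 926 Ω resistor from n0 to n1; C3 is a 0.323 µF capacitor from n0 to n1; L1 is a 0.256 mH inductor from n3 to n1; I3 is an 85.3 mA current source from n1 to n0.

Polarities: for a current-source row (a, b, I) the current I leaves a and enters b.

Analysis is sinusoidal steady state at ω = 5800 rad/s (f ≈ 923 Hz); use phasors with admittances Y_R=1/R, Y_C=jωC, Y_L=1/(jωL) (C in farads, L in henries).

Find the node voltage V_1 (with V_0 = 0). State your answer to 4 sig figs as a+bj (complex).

Element admittances at ω=5800 rad/s:
  Y(R1) = 0.09346+0.000j S between n2,n3
  Y(R2) = 0.5076+0.000j S between n2,n3
  Y(R3) = 0.1425+0.000j S between n0,n3
  Y(R4) = 0.0004065+0.000j S between n1,n0
  Y(R5) = 0.009091+0.000j S between n2,n3
  Y(R6) = 0.0001869+0.000j S between n2,n1
  I1: injects 0.208 A into n1 (from n0)
  Y(R7) = 0.002597+0.000j S between n0,n3
  Y(R8) = 0.0004587+0.000j S between n1,n0
  Y(C1) = 0.000+0.04634j S between n3,n0
  I2: injects 0.0332 A into n2 (from n0)
  Y(R9) = 0.009009+0.000j S between n2,n0
  Y(C2) = 0.000+0.01531j S between n2,n3
  Y(R10) = 0.4425+0.000j S between n0,n3
  Y(R11) = 0.01161+0.000j S between n1,n3
  Y(R12) = 0.002433+0.000j S between n3,n1
  Y(R13) = 0.001080+0.000j S between n0,n1
  Y(C3) = 0.000+0.001873j S between n0,n1
  Y(L1) = 0.000-0.6735j S between n3,n1
  I3: injects 0.0853 A into n0 (from n1)
Assemble and solve the 3×3 MNA system:
  V(n1)=0.2636+0.1604j  V(n2)=0.3084-0.02229j  V(n3)=0.2586-0.02142j

0.2636+0.1604j V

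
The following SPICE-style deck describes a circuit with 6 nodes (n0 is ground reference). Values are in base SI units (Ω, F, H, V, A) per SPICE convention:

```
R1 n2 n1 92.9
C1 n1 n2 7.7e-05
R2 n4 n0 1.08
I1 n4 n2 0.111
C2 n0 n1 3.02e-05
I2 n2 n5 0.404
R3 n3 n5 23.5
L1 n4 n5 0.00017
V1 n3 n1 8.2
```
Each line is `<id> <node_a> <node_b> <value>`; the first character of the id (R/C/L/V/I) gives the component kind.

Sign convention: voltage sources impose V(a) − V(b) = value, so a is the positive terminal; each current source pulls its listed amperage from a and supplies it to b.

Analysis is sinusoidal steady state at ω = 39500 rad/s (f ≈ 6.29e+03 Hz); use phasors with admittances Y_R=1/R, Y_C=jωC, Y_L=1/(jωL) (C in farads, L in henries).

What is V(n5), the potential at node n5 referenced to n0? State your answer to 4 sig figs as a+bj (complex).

1.744+4.417j V

Element admittances at ω=39500 rad/s:
  Y(R1) = 0.01076+0.000j S between n2,n1
  Y(C1) = 0.000+3.042j S between n1,n2
  Y(R2) = 0.9259+0.000j S between n4,n0
  I1: injects 0.111 A into n2 (from n4)
  Y(C2) = 0.000+1.193j S between n0,n1
  I2: injects 0.404 A into n5 (from n2)
  Y(R3) = 0.04255+0.000j S between n3,n5
  Y(L1) = 0.000-0.1489j S between n4,n5
  V1: constraint V(n3)−V(n1) = 8.2
Assemble and solve the 6×6 MNA system:
  V(n1)=0.1404+0.4809j  V(n2)=0.1401+0.5773j  V(n3)=8.340+0.4809j  V(n4)=0.6196-0.1809j  V(n5)=1.744+4.417j
  i(V1)=-0.2807+0.1675j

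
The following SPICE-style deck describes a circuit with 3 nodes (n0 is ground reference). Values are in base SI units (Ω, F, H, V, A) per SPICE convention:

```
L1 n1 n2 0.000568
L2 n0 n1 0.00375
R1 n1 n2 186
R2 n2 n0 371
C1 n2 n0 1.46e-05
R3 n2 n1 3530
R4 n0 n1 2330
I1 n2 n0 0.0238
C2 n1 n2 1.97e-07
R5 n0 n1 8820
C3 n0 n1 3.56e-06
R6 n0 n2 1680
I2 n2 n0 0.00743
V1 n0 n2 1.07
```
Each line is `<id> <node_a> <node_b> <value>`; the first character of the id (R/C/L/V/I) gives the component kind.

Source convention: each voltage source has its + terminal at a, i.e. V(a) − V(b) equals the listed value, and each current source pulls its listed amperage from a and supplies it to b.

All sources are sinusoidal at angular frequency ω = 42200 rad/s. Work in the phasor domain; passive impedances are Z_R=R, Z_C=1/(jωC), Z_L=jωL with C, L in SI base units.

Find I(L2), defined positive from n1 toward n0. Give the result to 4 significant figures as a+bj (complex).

0.0004596-0.002018j A

Element admittances at ω=42200 rad/s:
  Y(L1) = 0.000-0.04172j S between n1,n2
  Y(L2) = 0.000-0.006319j S between n0,n1
  Y(R1) = 0.005376+0.000j S between n1,n2
  Y(R2) = 0.002695+0.000j S between n2,n0
  Y(C1) = 0.000+0.6161j S between n2,n0
  Y(R3) = 0.0002833+0.000j S between n2,n1
  Y(R4) = 0.0004292+0.000j S between n0,n1
  I1: injects 0.0238 A into n0 (from n2)
  Y(C2) = 0.000+0.008313j S between n1,n2
  Y(R5) = 0.0001134+0.000j S between n0,n1
  Y(C3) = 0.000+0.1502j S between n0,n1
  Y(R6) = 0.0005952+0.000j S between n0,n2
  I2: injects 0.00743 A into n0 (from n2)
  V1: constraint V(n0)−V(n2) = 1.07
Assemble and solve the 3×3 MNA system:
  V(n1)=0.3194+0.07273j  V(n2)=-1.070+0.000j
  i(V1)=0.01742-0.6132j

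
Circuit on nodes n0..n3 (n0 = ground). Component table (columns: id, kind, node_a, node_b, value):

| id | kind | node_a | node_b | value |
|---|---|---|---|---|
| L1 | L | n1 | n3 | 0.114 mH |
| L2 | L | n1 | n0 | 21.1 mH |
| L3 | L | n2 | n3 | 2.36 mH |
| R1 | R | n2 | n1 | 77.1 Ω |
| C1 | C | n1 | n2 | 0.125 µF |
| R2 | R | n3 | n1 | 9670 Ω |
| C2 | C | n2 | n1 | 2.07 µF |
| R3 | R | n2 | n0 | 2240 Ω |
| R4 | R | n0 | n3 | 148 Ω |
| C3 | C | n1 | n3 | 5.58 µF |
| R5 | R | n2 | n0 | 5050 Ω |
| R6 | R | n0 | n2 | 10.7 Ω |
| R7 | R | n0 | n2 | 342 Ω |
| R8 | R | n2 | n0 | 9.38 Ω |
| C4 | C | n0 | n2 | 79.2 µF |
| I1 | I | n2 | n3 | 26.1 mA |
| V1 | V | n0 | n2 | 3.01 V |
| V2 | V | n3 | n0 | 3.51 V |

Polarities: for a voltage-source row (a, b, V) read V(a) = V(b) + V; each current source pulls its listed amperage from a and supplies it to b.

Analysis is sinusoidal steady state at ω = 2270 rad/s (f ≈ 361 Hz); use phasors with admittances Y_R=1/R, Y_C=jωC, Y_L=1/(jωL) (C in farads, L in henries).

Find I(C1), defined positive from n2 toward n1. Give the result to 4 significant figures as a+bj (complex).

-6.194e-06-0.001847j A

Element admittances at ω=2270 rad/s:
  Y(L1) = 0.000-3.864j S between n1,n3
  Y(L2) = 0.000-0.02088j S between n1,n0
  Y(L3) = 0.000-0.1867j S between n2,n3
  Y(R1) = 0.01297+0.000j S between n2,n1
  Y(C1) = 0.000+0.0002837j S between n1,n2
  Y(R2) = 0.0001034+0.000j S between n3,n1
  Y(C2) = 0.000+0.004699j S between n2,n1
  Y(R3) = 0.0004464+0.000j S between n2,n0
  Y(R4) = 0.006757+0.000j S between n0,n3
  Y(C3) = 0.000+0.01267j S between n1,n3
  Y(R5) = 0.0001980+0.000j S between n2,n0
  Y(R6) = 0.09346+0.000j S between n0,n2
  Y(R7) = 0.002924+0.000j S between n0,n2
  Y(R8) = 0.1066+0.000j S between n2,n0
  Y(C4) = 0.000+0.1798j S between n0,n2
  I1: injects 0.0261 A into n3 (from n2)
  V1: constraint V(n0)−V(n2) = 3.01
  V2: constraint V(n3)−V(n0) = 3.51
Assemble and solve the 5×5 MNA system:
  V(n1)=3.499-0.02183j  V(n2)=-3.010+0.000j  V(n3)=3.510+0.000j
  i(V1)=-0.6714+0.6438j  i(V2)=-0.08170+1.258j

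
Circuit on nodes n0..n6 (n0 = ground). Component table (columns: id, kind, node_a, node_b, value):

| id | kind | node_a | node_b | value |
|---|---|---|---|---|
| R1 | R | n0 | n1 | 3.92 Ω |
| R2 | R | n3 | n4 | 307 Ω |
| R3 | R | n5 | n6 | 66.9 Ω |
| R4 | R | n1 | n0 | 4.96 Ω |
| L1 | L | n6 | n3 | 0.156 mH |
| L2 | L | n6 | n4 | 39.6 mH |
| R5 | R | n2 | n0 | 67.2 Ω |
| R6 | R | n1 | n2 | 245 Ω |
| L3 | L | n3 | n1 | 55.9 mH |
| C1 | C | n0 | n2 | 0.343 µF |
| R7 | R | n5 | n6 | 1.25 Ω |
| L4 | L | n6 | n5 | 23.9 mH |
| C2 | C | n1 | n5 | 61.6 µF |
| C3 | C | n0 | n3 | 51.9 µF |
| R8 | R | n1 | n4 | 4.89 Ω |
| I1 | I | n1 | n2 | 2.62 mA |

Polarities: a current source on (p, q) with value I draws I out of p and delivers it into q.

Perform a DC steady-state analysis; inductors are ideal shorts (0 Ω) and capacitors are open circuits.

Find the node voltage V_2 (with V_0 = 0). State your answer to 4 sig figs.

0.1372 V

MNA unknowns: 6 node voltages V₁..V_6 plus 4 source currents (L1, L2, L3, L4)
R1: Y=0.2551 on G[0,1]
R2: Y=0.003257 on G[3,4]
R3: Y=0.01495 on G[5,6]
R4: Y=0.2016 on G[1,0]
L1: row V6−V3=0, i_L1 at 6,3
L2: row V6−V4=0, i_L2 at 6,4
R5: Y=0.01488 on G[2,0]
R6: Y=0.004082 on G[1,2]
L3: row V3−V1=0, i_L3 at 3,1
C1: Y=0.000 on G[0,2]
R7: Y=0.8000 on G[5,6]
L4: row V6−V5=0, i_L4 at 6,5
C2: Y=0.000 on G[1,5]
C3: Y=0.000 on G[0,3]
R8: Y=0.2045 on G[1,4]
I1: z[1]−=0.00262, z[2]+=0.00262
solve → V1=-0.004470, V2=0.1372, V3=-0.004470, V4=-0.004470, V5=-0.004470, V6=-0.004470
aux → i_L1=0.000, i_L2=0.000, i_L3=0.000, i_L4=0.000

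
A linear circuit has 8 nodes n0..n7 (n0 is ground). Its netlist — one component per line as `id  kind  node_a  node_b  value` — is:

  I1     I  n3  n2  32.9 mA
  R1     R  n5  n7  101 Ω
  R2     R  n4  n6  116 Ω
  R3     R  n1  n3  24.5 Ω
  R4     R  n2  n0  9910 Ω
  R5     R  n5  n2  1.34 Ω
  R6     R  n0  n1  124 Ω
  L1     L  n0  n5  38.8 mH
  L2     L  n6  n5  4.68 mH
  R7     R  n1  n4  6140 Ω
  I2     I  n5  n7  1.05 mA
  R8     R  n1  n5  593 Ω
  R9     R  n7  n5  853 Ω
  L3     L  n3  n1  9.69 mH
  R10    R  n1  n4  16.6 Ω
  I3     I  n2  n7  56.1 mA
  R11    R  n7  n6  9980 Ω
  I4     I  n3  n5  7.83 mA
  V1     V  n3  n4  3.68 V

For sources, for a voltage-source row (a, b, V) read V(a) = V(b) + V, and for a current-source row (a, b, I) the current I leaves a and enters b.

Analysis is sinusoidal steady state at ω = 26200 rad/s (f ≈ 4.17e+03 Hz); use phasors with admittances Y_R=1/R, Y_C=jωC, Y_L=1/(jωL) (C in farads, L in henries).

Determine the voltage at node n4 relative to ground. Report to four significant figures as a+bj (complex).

-2.047+0.2693j V

MNA unknowns: 7 node voltages V₁..V_7 plus 1 source current (V1)
I1: z[3]−=0.0329, z[2]+=0.0329
R1: Y=0.009901+0.000j on G[5,7]
R2: Y=0.008621+0.000j on G[4,6]
R3: Y=0.04082+0.000j on G[1,3]
R4: Y=0.0001009+0.000j on G[2,0]
R5: Y=0.7463+0.000j on G[5,2]
R6: Y=0.008065+0.000j on G[0,1]
L1: Y=0.000-0.0009837j on G[0,5]
L2: Y=0.000-0.008156j on G[6,5]
R7: Y=0.0001629+0.000j on G[1,4]
I2: z[5]−=0.00105, z[7]+=0.00105
R8: Y=0.001686+0.000j on G[1,5]
R9: Y=0.001172+0.000j on G[7,5]
L3: Y=0.000-0.003939j on G[3,1]
R10: Y=0.06024+0.000j on G[1,4]
I3: z[2]−=0.0561, z[7]+=0.0561
R11: Y=0.0001002+0.000j on G[7,6]
I4: z[3]−=0.00783, z[5]+=0.00783
V1: row V3−V4=3.68, i_V1 at 3,4
solve → V1=-0.4782+0.2269j, V2=2.207+3.693j, V3=1.633+0.2693j, V4=-2.047+0.2693j, V5=2.239+3.694j, V6=1.699-0.1966j, V7=7.349+3.659j
aux → i_V1=-0.1271+0.006582j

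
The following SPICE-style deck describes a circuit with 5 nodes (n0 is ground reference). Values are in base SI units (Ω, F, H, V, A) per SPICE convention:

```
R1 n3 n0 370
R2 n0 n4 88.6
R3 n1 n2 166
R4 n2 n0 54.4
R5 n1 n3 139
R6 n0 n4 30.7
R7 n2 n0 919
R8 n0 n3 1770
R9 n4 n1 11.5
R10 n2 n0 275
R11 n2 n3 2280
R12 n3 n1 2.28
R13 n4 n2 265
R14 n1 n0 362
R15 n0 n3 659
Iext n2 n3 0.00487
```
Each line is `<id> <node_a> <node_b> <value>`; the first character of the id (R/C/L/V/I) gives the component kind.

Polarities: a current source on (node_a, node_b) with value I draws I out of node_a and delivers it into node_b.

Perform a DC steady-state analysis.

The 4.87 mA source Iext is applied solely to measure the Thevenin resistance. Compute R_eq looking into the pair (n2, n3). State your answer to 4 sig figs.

MNA unknowns: 4 node voltages V₁..V_4
R1: Y=0.002703 on G[3,0]
R2: Y=0.01129 on G[0,4]
R3: Y=0.006024 on G[1,2]
R4: Y=0.01838 on G[2,0]
R5: Y=0.007194 on G[1,3]
R6: Y=0.03257 on G[0,4]
R7: Y=0.001088 on G[2,0]
R8: Y=0.0005650 on G[0,3]
R9: Y=0.08696 on G[4,1]
R10: Y=0.003636 on G[2,0]
R11: Y=0.0004386 on G[2,3]
R12: Y=0.4386 on G[3,1]
R13: Y=0.003774 on G[4,2]
R14: Y=0.002762 on G[1,0]
R15: Y=0.001517 on G[0,3]
Iext: z[2]−=0.00487, z[3]+=0.00487
solve → V1=0.08293, V2=-0.1242, V3=0.09264, V4=0.05010

R_eq = 44.52 Ω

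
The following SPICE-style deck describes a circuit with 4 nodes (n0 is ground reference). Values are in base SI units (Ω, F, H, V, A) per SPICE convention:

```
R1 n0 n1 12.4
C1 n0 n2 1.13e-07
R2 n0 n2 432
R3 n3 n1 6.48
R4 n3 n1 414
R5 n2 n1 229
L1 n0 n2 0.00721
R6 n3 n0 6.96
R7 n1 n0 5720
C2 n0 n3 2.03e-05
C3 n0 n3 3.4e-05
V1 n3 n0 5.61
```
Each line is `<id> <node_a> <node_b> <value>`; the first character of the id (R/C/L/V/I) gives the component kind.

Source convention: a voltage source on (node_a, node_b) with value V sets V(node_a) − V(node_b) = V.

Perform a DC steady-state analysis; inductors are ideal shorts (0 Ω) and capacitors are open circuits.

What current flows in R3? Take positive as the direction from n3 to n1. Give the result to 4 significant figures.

Element admittances at DC:
  Y(R1) = 0.08065 S between n0,n1
  Y(C1) = 0.000 S between n0,n2
  Y(R2) = 0.002315 S between n0,n2
  Y(R3) = 0.1543 S between n3,n1
  Y(R4) = 0.002415 S between n3,n1
  Y(R5) = 0.004367 S between n2,n1
  L1: short n0↔n2 (DC inductor)
  Y(R6) = 0.1437 S between n3,n0
  Y(R7) = 0.0001748 S between n1,n0
  Y(C2) = 0.000 S between n0,n3
  Y(C3) = 0.000 S between n0,n3
  V1: constraint V(n3)−V(n0) = 5.61
Assemble and solve the 5×5 MNA system:
  V(n1)=3.635  V(n2)=0.000  V(n3)=5.610
  i(L1)=-0.01587  i(V1)=-1.116

0.3048 A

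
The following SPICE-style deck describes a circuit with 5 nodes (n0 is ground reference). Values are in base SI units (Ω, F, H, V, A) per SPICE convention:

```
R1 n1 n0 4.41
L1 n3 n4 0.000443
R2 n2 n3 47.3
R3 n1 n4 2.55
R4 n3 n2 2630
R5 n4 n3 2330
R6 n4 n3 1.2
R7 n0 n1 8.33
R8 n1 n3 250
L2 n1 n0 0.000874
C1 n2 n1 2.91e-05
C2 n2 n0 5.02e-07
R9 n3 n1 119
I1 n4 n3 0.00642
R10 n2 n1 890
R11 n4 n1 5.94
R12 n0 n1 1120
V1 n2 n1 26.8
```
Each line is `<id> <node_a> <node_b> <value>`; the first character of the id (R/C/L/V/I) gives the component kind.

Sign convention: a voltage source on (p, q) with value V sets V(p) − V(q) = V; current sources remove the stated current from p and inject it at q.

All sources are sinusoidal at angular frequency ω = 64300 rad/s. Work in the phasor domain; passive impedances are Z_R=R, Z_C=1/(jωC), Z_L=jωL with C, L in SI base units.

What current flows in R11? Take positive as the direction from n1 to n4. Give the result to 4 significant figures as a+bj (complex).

-0.1573+0.0002472j A

Element admittances at ω=64300 rad/s:
  Y(R1) = 0.2268+0.000j S between n1,n0
  Y(L1) = 0.000-0.03511j S between n3,n4
  Y(R2) = 0.02114+0.000j S between n2,n3
  Y(R3) = 0.3922+0.000j S between n1,n4
  Y(R4) = 0.0003802+0.000j S between n3,n2
  Y(R5) = 0.0004292+0.000j S between n4,n3
  Y(R6) = 0.8333+0.000j S between n4,n3
  Y(R7) = 0.1200+0.000j S between n0,n1
  Y(R8) = 0.004000+0.000j S between n1,n3
  Y(L2) = 0.000-0.01779j S between n1,n0
  Y(C1) = 0.000+1.871j S between n2,n1
  Y(C2) = 0.000+0.03228j S between n2,n0
  Y(R9) = 0.008403+0.000j S between n3,n1
  I1: injects 0.00642 A into n3 (from n4)
  Y(R10) = 0.001124+0.000j S between n2,n1
  Y(R11) = 0.1684+0.000j S between n4,n1
  Y(R12) = 0.0008929+0.000j S between n0,n1
  V1: constraint V(n2)−V(n1) = 26.8
Assemble and solve the 5×5 MNA system:
  V(n1)=-0.1035-2.484j  V(n2)=26.70-2.484j  V(n3)=1.465-2.459j  V(n4)=0.8306-2.485j
  i(V1)=-0.6533-51.01j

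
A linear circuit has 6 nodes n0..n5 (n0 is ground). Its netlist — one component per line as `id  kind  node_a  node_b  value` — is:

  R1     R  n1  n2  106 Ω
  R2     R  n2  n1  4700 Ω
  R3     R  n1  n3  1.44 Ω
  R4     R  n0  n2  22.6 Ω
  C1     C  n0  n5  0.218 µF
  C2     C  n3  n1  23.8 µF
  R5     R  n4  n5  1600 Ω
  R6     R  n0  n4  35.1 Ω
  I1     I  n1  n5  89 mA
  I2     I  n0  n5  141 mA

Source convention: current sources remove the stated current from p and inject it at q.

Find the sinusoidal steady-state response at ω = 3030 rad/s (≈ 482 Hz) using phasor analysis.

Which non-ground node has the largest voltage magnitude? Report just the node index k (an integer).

Apply KCL at each of the 5 non-ground nodes and solve the resulting linear system.
Node n1: branches {R1, R2, R3, C2, I1} → V_1 = -11.24+0.000j
Node n2: branches {R1, R2, R4} → V_2 = -2.011+0.000j
Node n3: branches {R3, C2} → V_3 = -11.24+0.000j
Node n4: branches {R5, R6} → V_4 = 3.726-4.025j
Node n5: branches {C1, R5, I1, I2} → V_5 = 173.6-187.5j

5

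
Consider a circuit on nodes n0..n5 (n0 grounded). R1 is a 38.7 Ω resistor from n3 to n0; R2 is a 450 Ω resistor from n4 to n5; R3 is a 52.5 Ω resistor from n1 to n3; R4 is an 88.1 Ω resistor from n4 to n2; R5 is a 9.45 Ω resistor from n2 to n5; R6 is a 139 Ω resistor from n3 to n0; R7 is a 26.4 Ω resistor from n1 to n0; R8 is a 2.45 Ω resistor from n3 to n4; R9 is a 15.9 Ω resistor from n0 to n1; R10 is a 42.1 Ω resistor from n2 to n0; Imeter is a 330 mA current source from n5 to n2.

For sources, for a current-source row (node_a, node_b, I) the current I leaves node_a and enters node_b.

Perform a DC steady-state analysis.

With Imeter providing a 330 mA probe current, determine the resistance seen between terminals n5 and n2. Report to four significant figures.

Apply KCL at each of the 5 non-ground nodes and solve the resulting linear system.
Node n1: branches {R3, R7, R9} → V_1 = -0.01171
Node n2: branches {R4, R5, R10, Imeter} → V_2 = 0.1521
Node n3: branches {R1, R3, R6, R8} → V_3 = -0.07366
Node n4: branches {R2, R4, R8} → V_4 = -0.08252
Node n5: branches {R2, R5, Imeter} → V_5 = -2.907

R_eq = 9.270 Ω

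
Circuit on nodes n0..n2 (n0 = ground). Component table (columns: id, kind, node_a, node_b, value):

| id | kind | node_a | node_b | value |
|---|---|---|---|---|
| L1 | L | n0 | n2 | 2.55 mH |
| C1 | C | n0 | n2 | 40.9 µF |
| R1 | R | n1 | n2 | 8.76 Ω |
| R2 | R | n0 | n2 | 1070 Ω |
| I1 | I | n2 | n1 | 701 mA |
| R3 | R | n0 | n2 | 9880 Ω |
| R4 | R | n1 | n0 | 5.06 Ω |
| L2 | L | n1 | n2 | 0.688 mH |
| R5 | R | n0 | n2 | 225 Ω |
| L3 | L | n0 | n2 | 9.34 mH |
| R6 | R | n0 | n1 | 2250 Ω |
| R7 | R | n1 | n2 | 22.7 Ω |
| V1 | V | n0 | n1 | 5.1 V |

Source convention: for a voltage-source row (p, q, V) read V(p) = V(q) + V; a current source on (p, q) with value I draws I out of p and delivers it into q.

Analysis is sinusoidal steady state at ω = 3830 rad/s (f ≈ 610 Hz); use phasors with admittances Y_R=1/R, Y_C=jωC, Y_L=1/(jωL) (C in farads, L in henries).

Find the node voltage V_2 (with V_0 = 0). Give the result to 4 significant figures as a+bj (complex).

Element admittances at ω=3830 rad/s:
  Y(L1) = 0.000-0.1024j S between n0,n2
  Y(C1) = 0.000+0.1566j S between n0,n2
  Y(R1) = 0.1142+0.000j S between n1,n2
  Y(R2) = 0.0009346+0.000j S between n0,n2
  I1: injects 0.701 A into n1 (from n2)
  Y(R3) = 0.0001012+0.000j S between n0,n2
  Y(R4) = 0.1976+0.000j S between n1,n0
  Y(L2) = 0.000-0.3795j S between n1,n2
  Y(R5) = 0.004444+0.000j S between n0,n2
  Y(L3) = 0.000-0.02795j S between n0,n2
  Y(R6) = 0.0004444+0.000j S between n0,n1
  Y(R7) = 0.04405+0.000j S between n1,n2
  V1: constraint V(n0)−V(n1) = 5.1
Assemble and solve the 3×3 MNA system:
  V(n1)=-5.100+0.000j  V(n2)=-6.140-1.424j
  i(V1)=-1.006-0.1693j

-6.140-1.424j V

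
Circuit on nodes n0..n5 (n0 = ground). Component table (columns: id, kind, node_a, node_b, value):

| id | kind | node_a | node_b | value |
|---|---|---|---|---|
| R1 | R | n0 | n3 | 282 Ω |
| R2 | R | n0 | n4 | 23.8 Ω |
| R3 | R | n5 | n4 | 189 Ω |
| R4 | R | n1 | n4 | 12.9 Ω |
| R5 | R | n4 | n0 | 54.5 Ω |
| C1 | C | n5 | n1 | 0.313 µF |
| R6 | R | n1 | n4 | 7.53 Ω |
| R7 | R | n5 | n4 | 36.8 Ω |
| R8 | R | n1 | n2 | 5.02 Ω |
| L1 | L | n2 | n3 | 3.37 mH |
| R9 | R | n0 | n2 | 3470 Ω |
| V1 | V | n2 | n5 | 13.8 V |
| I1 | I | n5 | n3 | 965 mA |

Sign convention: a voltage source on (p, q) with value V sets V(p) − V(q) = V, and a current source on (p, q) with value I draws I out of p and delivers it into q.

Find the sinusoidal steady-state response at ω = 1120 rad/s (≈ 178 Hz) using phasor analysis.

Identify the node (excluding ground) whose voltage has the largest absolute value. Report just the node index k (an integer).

5

MNA unknowns: 5 node voltages V₁..V_5 plus 1 source current (V1)
R1: Y=0.003546+0.000j on G[0,3]
R2: Y=0.04202+0.000j on G[0,4]
R3: Y=0.005291+0.000j on G[5,4]
R4: Y=0.07752+0.000j on G[1,4]
R5: Y=0.01835+0.000j on G[4,0]
C1: Y=0.000+0.0003506j on G[5,1]
R6: Y=0.1328+0.000j on G[1,4]
R7: Y=0.02717+0.000j on G[5,4]
R8: Y=0.1992+0.000j on G[1,2]
L1: Y=0.000-0.2649j on G[2,3]
R9: Y=0.0002882+0.000j on G[0,2]
V1: row V2−V5=13.8, i_V1 at 2,5
I1: z[5]−=0.965, z[3]+=0.965
solve → V1=1.379-0.2396j, V2=3.041-0.2656j, V3=3.085+3.335j, V4=-0.1958-0.1947j, V5=-10.76-0.2656j
aux → i_V1=0.6221-0.006559j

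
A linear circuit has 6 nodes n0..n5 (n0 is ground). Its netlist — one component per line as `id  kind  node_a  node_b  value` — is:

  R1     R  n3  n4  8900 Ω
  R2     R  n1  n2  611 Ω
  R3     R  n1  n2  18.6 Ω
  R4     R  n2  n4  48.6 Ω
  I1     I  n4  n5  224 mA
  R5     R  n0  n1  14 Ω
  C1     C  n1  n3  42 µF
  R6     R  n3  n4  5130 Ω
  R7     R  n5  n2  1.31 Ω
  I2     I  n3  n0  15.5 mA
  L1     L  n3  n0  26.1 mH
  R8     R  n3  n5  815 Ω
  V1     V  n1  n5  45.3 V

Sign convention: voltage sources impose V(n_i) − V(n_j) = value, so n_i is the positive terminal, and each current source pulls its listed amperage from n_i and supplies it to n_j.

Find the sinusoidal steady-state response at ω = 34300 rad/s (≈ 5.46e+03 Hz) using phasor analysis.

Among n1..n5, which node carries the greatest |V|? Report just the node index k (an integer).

Element admittances at ω=34300 rad/s:
  Y(R1) = 0.0001124+0.000j S between n3,n4
  Y(R2) = 0.001637+0.000j S between n1,n2
  Y(R3) = 0.05376+0.000j S between n1,n2
  Y(R4) = 0.02058+0.000j S between n2,n4
  I1: injects 0.224 A into n5 (from n4)
  Y(R5) = 0.07143+0.000j S between n0,n1
  Y(C1) = 0.000+1.441j S between n1,n3
  Y(R6) = 0.0001949+0.000j S between n3,n4
  Y(R7) = 0.7634+0.000j S between n5,n2
  I2: injects 0.0155 A into n0 (from n3)
  Y(L1) = 0.000-0.001117j S between n3,n0
  Y(R8) = 0.001227+0.000j S between n3,n5
  V1: constraint V(n1)−V(n5) = 45.3
Assemble and solve the 6×6 MNA system:
  V(n1)=-0.2179-0.003411j  V(n2)=-42.71-0.003389j  V(n3)=-0.2181+0.05719j  V(n4)=-52.81-0.002497j  V(n5)=-45.52-0.003411j
  i(V1)=-2.426-9.146e-05j

4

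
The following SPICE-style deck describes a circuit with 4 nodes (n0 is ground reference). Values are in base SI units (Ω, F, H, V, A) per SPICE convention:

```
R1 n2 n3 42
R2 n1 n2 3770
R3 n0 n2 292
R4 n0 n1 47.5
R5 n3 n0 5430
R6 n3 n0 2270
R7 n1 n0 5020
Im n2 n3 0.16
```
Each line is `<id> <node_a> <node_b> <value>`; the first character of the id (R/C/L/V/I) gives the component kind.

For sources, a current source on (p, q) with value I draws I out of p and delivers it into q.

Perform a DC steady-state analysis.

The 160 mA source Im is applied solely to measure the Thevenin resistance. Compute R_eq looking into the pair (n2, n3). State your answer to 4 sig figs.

R_eq = 41.08 Ω

Apply KCL at each of the 3 non-ground nodes and solve the resulting linear system.
Node n1: branches {R2, R4, R7} → V_1 = -0.01174
Node n2: branches {R1, R2, R3, Im} → V_2 = -0.9523
Node n3: branches {R1, R5, R6, Im} → V_3 = 5.620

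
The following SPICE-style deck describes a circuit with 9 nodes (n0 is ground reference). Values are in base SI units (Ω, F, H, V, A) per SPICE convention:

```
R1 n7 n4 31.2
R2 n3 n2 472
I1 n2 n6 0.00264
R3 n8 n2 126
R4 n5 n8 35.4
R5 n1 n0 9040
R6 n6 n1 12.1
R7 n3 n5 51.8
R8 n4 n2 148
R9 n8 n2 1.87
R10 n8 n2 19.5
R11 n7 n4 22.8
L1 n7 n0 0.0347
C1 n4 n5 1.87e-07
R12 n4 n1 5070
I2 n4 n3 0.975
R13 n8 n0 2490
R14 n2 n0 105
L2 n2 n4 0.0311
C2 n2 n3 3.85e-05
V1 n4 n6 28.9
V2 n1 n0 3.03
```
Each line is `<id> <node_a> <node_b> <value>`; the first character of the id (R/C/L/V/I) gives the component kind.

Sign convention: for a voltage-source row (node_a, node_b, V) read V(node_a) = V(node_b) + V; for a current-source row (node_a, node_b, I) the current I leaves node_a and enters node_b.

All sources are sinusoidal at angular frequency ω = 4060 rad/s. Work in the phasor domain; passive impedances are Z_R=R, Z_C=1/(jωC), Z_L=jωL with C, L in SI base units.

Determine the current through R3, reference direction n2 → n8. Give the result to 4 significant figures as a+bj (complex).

0.0001797+0.001239j A

Element admittances at ω=4060 rad/s:
  Y(R1) = 0.03205+0.000j S between n7,n4
  Y(R2) = 0.002119+0.000j S between n3,n2
  I1: injects 0.00264 A into n6 (from n2)
  Y(R3) = 0.007937+0.000j S between n8,n2
  Y(R4) = 0.02825+0.000j S between n5,n8
  Y(R5) = 0.0001106+0.000j S between n1,n0
  Y(R6) = 0.08264+0.000j S between n6,n1
  Y(R7) = 0.01931+0.000j S between n3,n5
  Y(R8) = 0.006757+0.000j S between n4,n2
  Y(R9) = 0.5348+0.000j S between n8,n2
  Y(R10) = 0.05128+0.000j S between n8,n2
  Y(R11) = 0.04386+0.000j S between n7,n4
  Y(L1) = 0.000-0.007098j S between n7,n0
  Y(C1) = 0.000+0.0007592j S between n4,n5
  Y(R12) = 0.0001972+0.000j S between n4,n1
  I2: injects 0.975 A into n3 (from n4)
  Y(R13) = 0.0004016+0.000j S between n8,n0
  Y(R14) = 0.009524+0.000j S between n2,n0
  Y(L2) = 0.000-0.007920j S between n2,n4
  Y(C2) = 0.000+0.1563j S between n2,n3
  V1: constraint V(n4)−V(n6) = 28.9
  V2: constraint V(n1)−V(n0) = 3.03
Assemble and solve the 10×10 MNA system:
  V(n1)=3.030+0.000j  V(n2)=61.24+15.90j  V(n3)=61.69+9.677j  V(n4)=24.32+0.1603j  V(n5)=61.61+12.68j  V(n6)=-4.582+0.1603j  V(n7)=24.09+2.413j  V(n8)=61.21+15.74j
  i(V1)=-0.6317+0.01324j  i(V2)=-0.6252+0.01328j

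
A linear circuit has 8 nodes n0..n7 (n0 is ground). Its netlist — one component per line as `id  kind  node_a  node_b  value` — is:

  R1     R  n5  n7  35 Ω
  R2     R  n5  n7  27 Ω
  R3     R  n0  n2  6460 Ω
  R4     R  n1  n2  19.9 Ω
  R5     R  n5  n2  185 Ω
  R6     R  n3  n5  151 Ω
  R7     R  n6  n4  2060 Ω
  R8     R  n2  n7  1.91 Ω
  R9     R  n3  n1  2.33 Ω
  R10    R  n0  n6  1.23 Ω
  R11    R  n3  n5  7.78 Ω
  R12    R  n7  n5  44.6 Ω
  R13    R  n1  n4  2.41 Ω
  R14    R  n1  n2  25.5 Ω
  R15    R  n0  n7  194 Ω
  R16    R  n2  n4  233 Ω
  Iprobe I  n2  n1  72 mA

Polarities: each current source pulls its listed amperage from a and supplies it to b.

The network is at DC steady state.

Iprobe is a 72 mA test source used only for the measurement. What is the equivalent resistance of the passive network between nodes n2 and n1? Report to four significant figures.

Element admittances at DC:
  Y(R1) = 0.02857 S between n5,n7
  Y(R2) = 0.03704 S between n5,n7
  Y(R3) = 0.0001548 S between n0,n2
  Y(R4) = 0.05025 S between n1,n2
  Y(R5) = 0.005405 S between n5,n2
  Y(R6) = 0.006623 S between n3,n5
  Y(R7) = 0.0004854 S between n6,n4
  Y(R8) = 0.5236 S between n2,n7
  Y(R9) = 0.4292 S between n3,n1
  Y(R10) = 0.8130 S between n0,n6
  Y(R11) = 0.1285 S between n3,n5
  Y(R12) = 0.02242 S between n7,n5
  Y(R13) = 0.4149 S between n1,n4
  Y(R14) = 0.03922 S between n1,n2
  Y(R15) = 0.005155 S between n0,n7
  Y(R16) = 0.004292 S between n2,n4
  Iprobe: injects 0.072 A into n1 (from n2)
Assemble and solve the 7×7 MNA system:
  V(n1)=0.4367  V(n2)=-0.08015  V(n3)=0.3823  V(n4)=0.4309  V(n5)=0.2094  V(n6)=0.0002571  V(n7)=-0.03815

R_eq = 7.178 Ω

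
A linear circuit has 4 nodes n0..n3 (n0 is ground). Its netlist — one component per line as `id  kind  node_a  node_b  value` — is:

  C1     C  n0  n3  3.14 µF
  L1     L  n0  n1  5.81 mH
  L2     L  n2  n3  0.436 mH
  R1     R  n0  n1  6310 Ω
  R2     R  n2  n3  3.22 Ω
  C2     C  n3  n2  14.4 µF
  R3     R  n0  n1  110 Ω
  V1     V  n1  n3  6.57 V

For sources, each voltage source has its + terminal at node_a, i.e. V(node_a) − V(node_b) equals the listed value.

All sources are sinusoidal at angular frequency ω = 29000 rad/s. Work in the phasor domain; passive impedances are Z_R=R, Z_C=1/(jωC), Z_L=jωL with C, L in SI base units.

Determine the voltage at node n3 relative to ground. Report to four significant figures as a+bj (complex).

Apply KCL at each of the 3 non-ground nodes and solve the resulting linear system.
Node n1: branches {L1, R1, R3, V1} → V_1 = 6.946+0.7547j
Node n2: branches {L2, R2, C2} → V_2 = 0.3761+0.7547j
Node n3: branches {C1, L2, R2, C2, V1} → V_3 = 0.3761+0.7547j
Source currents: i(V1)=-0.06873+0.03424j

0.3761+0.7547j V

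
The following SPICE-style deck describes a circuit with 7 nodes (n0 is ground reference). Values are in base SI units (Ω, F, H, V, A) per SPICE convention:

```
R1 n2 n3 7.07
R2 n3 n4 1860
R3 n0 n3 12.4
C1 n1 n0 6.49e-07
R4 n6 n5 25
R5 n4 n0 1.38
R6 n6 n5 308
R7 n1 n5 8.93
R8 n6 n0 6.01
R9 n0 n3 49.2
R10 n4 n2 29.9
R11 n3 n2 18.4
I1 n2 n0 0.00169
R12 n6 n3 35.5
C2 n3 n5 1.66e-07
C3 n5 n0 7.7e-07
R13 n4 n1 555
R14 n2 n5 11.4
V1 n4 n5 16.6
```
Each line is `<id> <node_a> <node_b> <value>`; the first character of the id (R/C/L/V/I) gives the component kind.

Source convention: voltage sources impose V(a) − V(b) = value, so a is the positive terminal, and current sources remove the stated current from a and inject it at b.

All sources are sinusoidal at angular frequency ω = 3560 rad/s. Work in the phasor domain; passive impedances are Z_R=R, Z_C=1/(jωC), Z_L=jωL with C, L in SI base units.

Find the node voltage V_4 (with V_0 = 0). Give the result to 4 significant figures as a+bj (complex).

1.361+0.09987j V

Apply KCL at each of the 6 non-ground nodes and solve the resulting linear system.
Node n1: branches {C1, R7, R13} → V_1 = -14.97+0.4038j
Node n2: branches {R1, R10, R11, I1, R14} → V_2 = -6.769+0.04311j
Node n3: branches {R1, R2, R3, R9, R11, R12, C2} → V_3 = -4.355+0.007992j
Node n4: branches {R2, R5, R10, R13, V1} → V_4 = 1.361+0.09987j
Node n5: branches {R4, R6, R7, C2, C3, R14, V1} → V_5 = -15.24+0.09987j
Node n6: branches {R4, R6, R8, R12} → V_6 = -3.287+0.01911j
Source currents: i(V1)=-1.291-0.07377j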